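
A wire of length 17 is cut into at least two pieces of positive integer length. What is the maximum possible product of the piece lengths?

Define m[k] = max over 1≤i<k of i · max(k−i, m[k−i]); the inner max lets the remainder stay uncut if that's better.
Small cases: m[2]=1, m[3]=2, m[4]=4, m[5]=6, m[6]=9, m[7]=12, m[8]=18, m[9]=27, m[10]=36.
m[11] = 2*max(9,27) = 2*27 = 54
m[12] = 3*max(9,27) = 3*27 = 81
m[13] = 2*max(11,54) = 2*54 = 108
m[14] = 2*max(12,81) = 2*81 = 162
m[15] = 3*max(12,81) = 3*81 = 243
m[16] = 2*max(14,162) = 2*162 = 324
m[17] = 2*max(15,243) = 2*243 = 486
One optimal split: 3 + 3 + 3 + 3 + 3 + 2; product 3*3*3*3*3*2 = 486.

486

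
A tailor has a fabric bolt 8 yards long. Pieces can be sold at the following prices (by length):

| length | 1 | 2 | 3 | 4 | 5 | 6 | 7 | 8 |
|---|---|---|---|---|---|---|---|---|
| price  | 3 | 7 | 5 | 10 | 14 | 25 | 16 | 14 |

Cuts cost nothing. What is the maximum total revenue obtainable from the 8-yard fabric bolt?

32

Let v[k] be the best obtainable value from length k. For each k, try every first piece i and keep the best of price[i] + v[k−i].
v[1] = 3
v[2] = max(3+3, 7+0) = 7
v[3] = max(3+7, 7+3, 5+0) = 10
v[4] = max(3+10, 7+7, 5+3, 10+0) = 14
v[5] = max(3+14, 7+10, 5+7, 10+3, 14+0) = 17
v[6] = max(3+17, 7+14, 5+10, 10+7, 14+3, 25+0) = 25
v[7] = max(3+25, 7+17, 5+14, …, 25+3, 16+0) = 28
v[8] = max(3+28, 7+25, 5+17, …, 16+3, 14+0) = 32
One optimal cutting: 6 + 2 → $25 + $7 = $32.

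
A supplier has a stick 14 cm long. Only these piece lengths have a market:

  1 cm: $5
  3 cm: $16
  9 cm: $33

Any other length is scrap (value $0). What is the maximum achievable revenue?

Build best[k] bottom-up: best[k] = max over allowed piece i of (p[i] + best[k−i]).
best[1] = 5
best[2] = 10  (first piece 1, then best[1]=5)
best[3] = 16
best[4] = 21  (first piece 1, then best[3]=16)
best[5] = 26  (first piece 1, then best[4]=21)
best[6] = 32  (first piece 3, then best[3]=16)
best[7] = 37  (first piece 1, then best[6]=32)
best[8] = 42  (first piece 1, then best[7]=37)
best[9] = 48  (first piece 3, then best[6]=32)
best[10] = 53  (first piece 1, then best[9]=48)
best[11] = 58  (first piece 1, then best[10]=53)
best[12] = 64  (first piece 3, then best[9]=48)
best[13] = 69  (first piece 1, then best[12]=64)
best[14] = 74  (first piece 1, then best[13]=69)
One optimal cutting: 3 + 3 + 3 + 3 + 1 + 1 → $74.

74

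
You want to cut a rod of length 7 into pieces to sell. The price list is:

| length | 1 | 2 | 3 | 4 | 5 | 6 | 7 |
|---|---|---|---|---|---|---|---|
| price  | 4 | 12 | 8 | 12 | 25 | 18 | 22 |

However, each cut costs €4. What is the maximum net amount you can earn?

33

Let r[k] be the best obtainable value from length k. For each k, try every first piece i and keep the best of price[i] + r[k−i] minus the 4 cut fee when i<k.
r[1] = 4
r[2] = 12
r[3] = 12  (first piece 1, then r[2]=12)
r[4] = 20  (first piece 2, then r[2]=12)
r[5] = 25
r[6] = 28  (first piece 2, then r[4]=20)
r[7] = 33  (first piece 2, then r[5]=25)
One optimal plan: pieces 5 + 2 (1 cut) → €37 − €4 = €33.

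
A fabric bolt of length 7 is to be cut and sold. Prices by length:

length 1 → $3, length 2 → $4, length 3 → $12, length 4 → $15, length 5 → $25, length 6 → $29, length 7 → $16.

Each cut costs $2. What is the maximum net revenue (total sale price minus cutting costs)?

Build r[k] bottom-up: r[k] = max over allowed piece i of (p[i] + r[k−i]) − 2 per cut.
r[1] = 3
r[2] = max(3+3-2, 4+0) = 4
r[3] = max(3+4-2, 4+3-2, 12+0) = 12
r[4] = max(3+12-2, 4+4-2, 12+3-2, 15+0) = 15
r[5] = max(3+15-2, 4+12-2, 12+4-2, 15+3-2, 25+0) = 25
r[6] = max(3+25-2, 4+15-2, 12+12-2, 15+4-2, 25+3-2, 29+0) = 29
r[7] = max(3+29-2, 4+25-2, 12+15-2, …, 29+3-2, 16+0) = 30
One optimal plan: pieces 6 + 1 (1 cut) → $32 − $2 = $30.

30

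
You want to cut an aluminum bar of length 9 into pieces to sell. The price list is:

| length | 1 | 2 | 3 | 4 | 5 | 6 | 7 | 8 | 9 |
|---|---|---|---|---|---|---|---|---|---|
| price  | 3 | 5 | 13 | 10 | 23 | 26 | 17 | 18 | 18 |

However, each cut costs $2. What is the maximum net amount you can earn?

Consider every possible first cut. net[k] is the best of p[i]+net[k−i] over all sellable i≤k, charging 2 whenever i<k.
net[1] = 3
net[2] = max(3+3-2, 5+0) = 5
net[3] = max(3+5-2, 5+3-2, 13+0) = 13
net[4] = max(3+13-2, 5+5-2, 13+3-2, 10+0) = 14
net[5] = max(3+14-2, 5+13-2, 13+5-2, 10+3-2, 23+0) = 23
net[6] = max(3+23-2, 5+14-2, 13+13-2, 10+5-2, 23+3-2, 26+0) = 26
net[7] = max(3+26-2, 5+23-2, 13+14-2, …, 26+3-2, 17+0) = 27
net[8] = max(3+27-2, 5+26-2, 13+23-2, …, 17+3-2, 18+0) = 34
net[9] = max(3+34-2, 5+27-2, 13+26-2, …, 18+3-2, 18+0) = 37
One optimal plan: pieces 6 + 3 (1 cut) → $39 − $2 = $37.

37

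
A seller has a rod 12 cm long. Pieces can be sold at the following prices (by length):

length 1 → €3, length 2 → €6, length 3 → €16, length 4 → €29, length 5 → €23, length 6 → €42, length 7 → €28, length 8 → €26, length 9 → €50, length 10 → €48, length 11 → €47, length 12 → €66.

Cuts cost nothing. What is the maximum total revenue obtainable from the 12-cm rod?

Let v[k] be the best obtainable value from length k. For each k, try every first piece i and keep the best of price[i] + v[k−i].
v[1] = 3
v[2] = max(3+3, 6+0) = 6
v[3] = max(3+6, 6+3, 16+0) = 16
v[4] = max(3+16, 6+6, 16+3, 29+0) = 29
v[5] = max(3+29, 6+16, 16+6, 29+3, 23+0) = 32
v[6] = max(3+32, 6+29, 16+16, 29+6, 23+3, 42+0) = 42
v[7] = max(3+42, 6+32, 16+29, …, 42+3, 28+0) = 45
v[8] = max(3+45, 6+42, 16+32, …, 28+3, 26+0) = 58
v[9] = max(3+58, 6+45, 16+42, …, 26+3, 50+0) = 61
v[10] = max(3+61, 6+58, 16+45, …, 50+3, 48+0) = 71
v[11] = max(3+71, 6+61, 16+58, …, 48+3, 47+0) = 74
v[12] = max(3+74, 6+71, 16+61, …, 47+3, 66+0) = 87
One optimal cutting: 4 + 4 + 4 → €29 + €29 + €29 = €87.

87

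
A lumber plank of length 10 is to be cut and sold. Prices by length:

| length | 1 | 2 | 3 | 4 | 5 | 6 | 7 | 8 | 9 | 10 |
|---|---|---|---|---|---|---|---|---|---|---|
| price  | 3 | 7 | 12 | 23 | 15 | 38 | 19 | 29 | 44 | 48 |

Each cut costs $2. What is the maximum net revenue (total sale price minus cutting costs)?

59

Build v[k] bottom-up: v[k] = max over allowed piece i of (p[i] + v[k−i]) − 2 per cut.
v[1] = 3
v[2] = max(3+3-2, 7+0) = 7
v[3] = max(3+7-2, 7+3-2, 12+0) = 12
v[4] = max(3+12-2, 7+7-2, 12+3-2, 23+0) = 23
v[5] = max(3+23-2, 7+12-2, 12+7-2, 23+3-2, 15+0) = 24
v[6] = max(3+24-2, 7+23-2, 12+12-2, 23+7-2, 15+3-2, 38+0) = 38
v[7] = max(3+38-2, 7+24-2, 12+23-2, …, 38+3-2, 19+0) = 39
v[8] = max(3+39-2, 7+38-2, 12+24-2, …, 19+3-2, 29+0) = 44
v[9] = max(3+44-2, 7+39-2, 12+38-2, …, 29+3-2, 44+0) = 48
v[10] = max(3+48-2, 7+44-2, 12+39-2, …, 44+3-2, 48+0) = 59
One optimal plan: pieces 6 + 4 (1 cut) → $61 − $2 = $59.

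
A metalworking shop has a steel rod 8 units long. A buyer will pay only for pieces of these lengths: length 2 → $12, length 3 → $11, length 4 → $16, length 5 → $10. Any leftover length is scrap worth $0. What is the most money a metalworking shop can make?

48

Let best[k] be the best obtainable value from length k. For each k, try every first piece i and keep the best of price[i] + best[k−i].
best[1] = 0
best[2] = 12
best[3] = 12
best[4] = 24  (first piece 2, then best[2]=12)
best[5] = 24
best[6] = 36  (first piece 2, then best[4]=24)
best[7] = 36
best[8] = 48  (first piece 2, then best[6]=36)
One optimal cutting: 2 + 2 + 2 + 2 → $48.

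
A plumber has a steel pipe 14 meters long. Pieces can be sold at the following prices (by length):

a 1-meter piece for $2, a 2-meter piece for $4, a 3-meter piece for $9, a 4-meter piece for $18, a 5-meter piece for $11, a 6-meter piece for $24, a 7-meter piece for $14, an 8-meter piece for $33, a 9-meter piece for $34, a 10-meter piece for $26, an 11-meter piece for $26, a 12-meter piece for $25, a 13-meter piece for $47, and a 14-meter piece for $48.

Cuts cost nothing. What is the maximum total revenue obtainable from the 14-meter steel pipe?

Let v[k] be the best obtainable value from length k. For each k, try every first piece i and keep the best of price[i] + v[k−i].
v[1] = 2
v[2] = 4  (first piece 1, then v[1]=2)
v[3] = 9
v[4] = 18
v[5] = 20  (first piece 1, then v[4]=18)
v[6] = 24
v[7] = 27  (first piece 3, then v[4]=18)
v[8] = 36  (first piece 4, then v[4]=18)
v[9] = 38  (first piece 1, then v[8]=36)
v[10] = 42  (first piece 4, then v[6]=24)
v[11] = 45  (first piece 3, then v[8]=36)
v[12] = 54  (first piece 4, then v[8]=36)
v[13] = 56  (first piece 1, then v[12]=54)
v[14] = 60  (first piece 4, then v[10]=42)
One optimal cutting: 6 + 4 + 4 → $24 + $18 + $18 = $60.

60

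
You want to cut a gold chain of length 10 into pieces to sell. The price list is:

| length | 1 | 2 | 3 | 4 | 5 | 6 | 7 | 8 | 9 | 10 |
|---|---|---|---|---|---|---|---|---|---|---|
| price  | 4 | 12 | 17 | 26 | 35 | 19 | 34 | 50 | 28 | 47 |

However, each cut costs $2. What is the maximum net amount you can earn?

68

Let r[k] be the best obtainable value from length k. For each k, try every first piece i and keep the best of price[i] + r[k−i] minus the 2 cut fee when i<k.
r[1] = 4
r[2] = 12
r[3] = 17
r[4] = 26
r[5] = 35
r[6] = 37  (first piece 1, then r[5]=35)
r[7] = 45  (first piece 2, then r[5]=35)
r[8] = 50  (first piece 3, then r[5]=35)
r[9] = 59  (first piece 4, then r[5]=35)
r[10] = 68  (first piece 5, then r[5]=35)
One optimal plan: pieces 5 + 5 (1 cut) → $70 − $2 = $68.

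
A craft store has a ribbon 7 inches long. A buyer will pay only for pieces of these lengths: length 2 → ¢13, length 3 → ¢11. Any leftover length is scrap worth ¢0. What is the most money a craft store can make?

Build r[k] bottom-up: r[k] = max over allowed piece i of (p[i] + r[k−i]).
r[1] = 0
r[2] = 13
r[3] = 13
r[4] = 26  (first piece 2, then r[2]=13)
r[5] = 26
r[6] = 39  (first piece 2, then r[4]=26)
r[7] = 39
One optimal cutting: pieces 2 + 2 + 2 with 1 inch of scrap → ¢39.

39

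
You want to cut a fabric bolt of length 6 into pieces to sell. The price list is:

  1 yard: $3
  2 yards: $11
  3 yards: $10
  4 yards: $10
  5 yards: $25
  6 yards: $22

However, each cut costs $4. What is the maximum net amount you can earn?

Build net[k] bottom-up: net[k] = max over allowed piece i of (p[i] + net[k−i]) − 4 per cut.
net[1] = 3
net[2] = max(3+3-4, 11+0) = 11
net[3] = max(3+11-4, 11+3-4, 10+0) = 10
net[4] = max(3+10-4, 11+11-4, 10+3-4, 10+0) = 18
net[5] = max(3+18-4, 11+10-4, 10+11-4, 10+3-4, 25+0) = 25
net[6] = max(3+25-4, 11+18-4, 10+10-4, 10+11-4, 25+3-4, 22+0) = 25
One optimal plan: pieces 2 + 2 + 2 (2 cuts) → $33 − $8 = $25.

25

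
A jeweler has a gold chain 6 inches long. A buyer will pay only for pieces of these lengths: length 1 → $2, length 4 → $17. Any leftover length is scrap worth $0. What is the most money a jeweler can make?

21

Consider every possible first cut. f[k] is the best of p[i]+f[k−i] over all sellable i≤k.
f[1] = 2
f[2] = 4  (first piece 1, then f[1]=2)
f[3] = 6  (first piece 1, then f[2]=4)
f[4] = max(2+6, 17+0) = 17
f[5] = max(2+17, 17+2) = 19
f[6] = max(2+19, 17+4) = 21
One optimal cutting: 4 + 1 + 1 → $21.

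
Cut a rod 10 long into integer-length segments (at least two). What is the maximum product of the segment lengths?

Let prod[k] be the best product for length k (with at least one cut). For each first piece i, the rest contributes max(k−i, prod[k−i]).
prod[2] = 1*max(1,0) = 1*1 = 1
prod[3] = max(1*2, 2*1) = 2
prod[4] = max(1*3, 2*2, 3*1) = 4
prod[5] = max(1*4, 2*3, 3*2, 4*1) = 6
prod[6] = max(1*6, 2*4, 3*3, 4*2, 5*1) = 9
prod[7] = max(1*9, 2*6, 3*4, 4*3, 5*2, 6*1) = 12
prod[8] = max(1*12, 2*9, 3*6, …, 6*2, 7*1) = 18
prod[9] = max(1*18, 2*12, 3*9, …, 7*2, 8*1) = 27
prod[10] = max(1*27, 2*18, 3*12, …, 8*2, 9*1) = 36
One optimal split: 3 + 3 + 2 + 2; product 3*3*2*2 = 36.

36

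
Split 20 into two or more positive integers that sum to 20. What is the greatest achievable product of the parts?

1458

Fill g[k] for k=2..20: at each k try every first piece i and multiply by the better of (k−i) uncut or g[k−i].
g[2] = 1×max(1,0) = 1×1 = 1
g[3] = 1×max(2,1) = 1×2 = 2
g[4] = 2×max(2,1) = 2×2 = 4
g[5] = 2×max(3,2) = 2×3 = 6
g[6] = 3×max(3,2) = 3×3 = 9
g[7] = 2×max(5,6) = 2×6 = 12
g[8] = 2×max(6,9) = 2×9 = 18
g[9] = 3×max(6,9) = 3×9 = 27
g[10] = 2×max(8,18) = 2×18 = 36
g[11] = 2×max(9,27) = 2×27 = 54
g[12] = 3×max(9,27) = 3×27 = 81
g[13] = 2×max(11,54) = 2×54 = 108
g[14] = 2×max(12,81) = 2×81 = 162
g[15] = 3×max(12,81) = 3×81 = 243
g[16] = 2×max(14,162) = 2×162 = 324
g[17] = 2×max(15,243) = 2×243 = 486
g[18] = 3×max(15,243) = 3×243 = 729
g[19] = 2×max(17,486) = 2×486 = 972
g[20] = 2×max(18,729) = 2×729 = 1458
One optimal split: 3 + 3 + 3 + 3 + 3 + 3 + 2; product 3×3×3×3×3×3×2 = 1458.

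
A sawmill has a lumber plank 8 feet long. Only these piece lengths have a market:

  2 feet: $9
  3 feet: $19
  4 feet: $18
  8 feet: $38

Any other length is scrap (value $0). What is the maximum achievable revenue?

Let best[k] be the best obtainable value from length k. For each k, try every first piece i and keep the best of price[i] + best[k−i].
best[1] = 0
best[2] = 9
best[3] = 19
best[4] = 19
best[5] = 28  (first piece 2, then best[3]=19)
best[6] = 38  (first piece 3, then best[3]=19)
best[7] = 38
best[8] = 47  (first piece 2, then best[6]=38)
One optimal cutting: 3 + 3 + 2 → $47.

47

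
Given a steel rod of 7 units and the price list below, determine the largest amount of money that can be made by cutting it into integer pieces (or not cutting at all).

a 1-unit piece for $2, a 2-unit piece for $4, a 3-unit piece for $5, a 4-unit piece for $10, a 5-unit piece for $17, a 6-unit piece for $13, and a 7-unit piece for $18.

21

Let v[k] be the best obtainable value from length k. For each k, try every first piece i and keep the best of price[i] + v[k−i].
v[1] = 2
v[2] = 4  (first piece 1, then v[1]=2)
v[3] = 6  (first piece 1, then v[2]=4)
v[4] = 10
v[5] = 17
v[6] = 19  (first piece 1, then v[5]=17)
v[7] = 21  (first piece 1, then v[6]=19)
One optimal cutting: 5 + 1 + 1 → $17 + $2 + $2 = $21.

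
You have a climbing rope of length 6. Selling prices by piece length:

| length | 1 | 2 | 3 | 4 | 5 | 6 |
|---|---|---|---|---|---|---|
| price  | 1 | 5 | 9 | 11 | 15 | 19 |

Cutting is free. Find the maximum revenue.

19

Build best[k] bottom-up: best[k] = max over allowed piece i of (p[i] + best[k−i]).
best[1] = 1
best[2] = max(1+1, 5+0) = 5
best[3] = max(1+5, 5+1, 9+0) = 9
best[4] = max(1+9, 5+5, 9+1, 11+0) = 11
best[5] = max(1+11, 5+9, 9+5, 11+1, 15+0) = 15
best[6] = max(1+15, 5+11, 9+9, 11+5, 15+1, 19+0) = 19
Best is to sell the whole 6-meter piece uncut for €19.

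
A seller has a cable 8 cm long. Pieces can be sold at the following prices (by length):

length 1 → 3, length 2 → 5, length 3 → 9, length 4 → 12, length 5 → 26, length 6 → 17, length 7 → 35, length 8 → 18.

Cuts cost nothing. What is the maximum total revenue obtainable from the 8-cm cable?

Build R[k] bottom-up: R[k] = max over allowed piece i of (p[i] + R[k−i]).
R[1] = 3
R[2] = max(3+3, 5+0) = 6
R[3] = max(3+6, 5+3, 9+0) = 9
R[4] = max(3+9, 5+6, 9+3, 12+0) = 12
R[5] = max(3+12, 5+9, 9+6, 12+3, 26+0) = 26
R[6] = max(3+26, 5+12, 9+9, 12+6, 26+3, 17+0) = 29
R[7] = max(3+29, 5+26, 9+12, …, 17+3, 35+0) = 35
R[8] = max(3+35, 5+29, 9+26, …, 35+3, 18+0) = 38
One optimal cutting: 7 + 1 → 35 + 3 = 38.

38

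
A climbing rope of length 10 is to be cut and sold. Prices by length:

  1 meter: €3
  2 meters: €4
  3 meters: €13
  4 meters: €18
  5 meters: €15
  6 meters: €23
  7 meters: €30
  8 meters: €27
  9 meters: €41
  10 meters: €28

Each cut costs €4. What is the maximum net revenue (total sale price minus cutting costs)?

40

Build v[k] bottom-up: v[k] = max over allowed piece i of (p[i] + v[k−i]) − 4 per cut.
v[1] = 3
v[2] = 4
v[3] = 13
v[4] = 18
v[5] = 17  (first piece 1, then v[4]=18)
v[6] = 23
v[7] = 30
v[8] = 32  (first piece 4, then v[4]=18)
v[9] = 41
v[10] = 40  (first piece 1, then v[9]=41)
One optimal plan: pieces 9 + 1 (1 cut) → €44 − €4 = €40.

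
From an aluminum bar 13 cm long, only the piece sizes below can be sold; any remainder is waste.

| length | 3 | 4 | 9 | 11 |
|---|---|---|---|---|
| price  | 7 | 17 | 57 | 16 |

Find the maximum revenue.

74

Let r[k] be the best obtainable value from length k. For each k, try every first piece i and keep the best of price[i] + r[k−i].
r[1] = 0
r[2] = 0
r[3] = 7
r[4] = max(7+0, 17+0) = 17
r[5] = max(7+0, 17+0) = 17
r[6] = max(7+7, 17+0) = 17
r[7] = max(7+17, 17+7) = 24
r[8] = max(7+17, 17+17) = 34
r[9] = max(7+17, 17+17, 57+0) = 57
r[10] = max(7+24, 17+17, 57+0) = 57
r[11] = max(7+34, 17+24, 57+0, 16+0) = 57
r[12] = max(7+57, 17+34, 57+7, 16+0) = 64
r[13] = max(7+57, 17+57, 57+17, 16+0) = 74
One optimal cutting: 9 + 4 → $74.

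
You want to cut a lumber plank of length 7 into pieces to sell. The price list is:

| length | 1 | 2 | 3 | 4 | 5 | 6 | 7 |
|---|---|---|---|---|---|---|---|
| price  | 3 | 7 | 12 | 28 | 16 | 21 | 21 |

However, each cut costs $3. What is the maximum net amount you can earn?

Build v[k] bottom-up: v[k] = max over allowed piece i of (p[i] + v[k−i]) − 3 per cut.
v[1] = 3
v[2] = 7
v[3] = 12
v[4] = 28
v[5] = 28  (first piece 1, then v[4]=28)
v[6] = 32  (first piece 2, then v[4]=28)
v[7] = 37  (first piece 3, then v[4]=28)
One optimal plan: pieces 4 + 3 (1 cut) → $40 − $3 = $37.

37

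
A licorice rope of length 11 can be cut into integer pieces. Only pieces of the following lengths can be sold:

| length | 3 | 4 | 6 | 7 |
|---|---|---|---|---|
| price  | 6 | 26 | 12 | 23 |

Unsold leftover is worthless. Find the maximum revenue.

Let r[k] be the best obtainable value from length k. For each k, try every first piece i and keep the best of price[i] + r[k−i].
r[1] = 0
r[2] = 0
r[3] = 6
r[4] = max(6+0, 26+0) = 26
r[5] = max(6+0, 26+0) = 26
r[6] = max(6+6, 26+0, 12+0) = 26
r[7] = max(6+26, 26+6, 12+0, 23+0) = 32
r[8] = max(6+26, 26+26, 12+0, 23+0) = 52
r[9] = max(6+26, 26+26, 12+6, 23+0) = 52
r[10] = max(6+32, 26+26, 12+26, 23+6) = 52
r[11] = max(6+52, 26+32, 12+26, 23+26) = 58
One optimal cutting: 4 + 4 + 3 → ¢58.

58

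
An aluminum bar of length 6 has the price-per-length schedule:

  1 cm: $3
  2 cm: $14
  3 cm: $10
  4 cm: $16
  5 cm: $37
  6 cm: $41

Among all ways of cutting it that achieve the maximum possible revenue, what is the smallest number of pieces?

3

Consider every possible first cut. r[k] is the best of p[i]+r[k−i] over all sellable i≤k.
r[1] = 3
r[2] = 14
r[3] = 17  (first piece 1, then r[2]=14)
r[4] = 28  (first piece 2, then r[2]=14)
r[5] = 37
r[6] = 42  (first piece 2, then r[4]=28)
Maximum revenue is $42.
Now minimize piece count subject to staying optimal: for each k, pieces[k] = 1 + min over i with p[i]+r[k−i]=r[k] of pieces[k−i].
pieces[3] = 2
pieces[4] = 2
pieces[5] = 1
pieces[6] = 3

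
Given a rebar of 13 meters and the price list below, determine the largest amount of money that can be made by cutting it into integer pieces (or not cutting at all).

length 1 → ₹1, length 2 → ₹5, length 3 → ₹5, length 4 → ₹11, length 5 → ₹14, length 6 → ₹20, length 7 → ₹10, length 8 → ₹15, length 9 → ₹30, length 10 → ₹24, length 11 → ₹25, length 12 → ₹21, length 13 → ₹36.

Let R[k] be the best obtainable value from length k. For each k, try every first piece i and keep the best of price[i] + R[k−i].
R[1] = 1
R[2] = max(1+1, 5+0) = 5
R[3] = max(1+5, 5+1, 5+0) = 6
R[4] = max(1+6, 5+5, 5+1, 11+0) = 11
R[5] = max(1+11, 5+6, 5+5, 11+1, 14+0) = 14
R[6] = max(1+14, 5+11, 5+6, 11+5, 14+1, 20+0) = 20
R[7] = max(1+20, 5+14, 5+11, …, 20+1, 10+0) = 21
R[8] = max(1+21, 5+20, 5+14, …, 10+1, 15+0) = 25
R[9] = max(1+25, 5+21, 5+20, …, 15+1, 30+0) = 30
R[10] = max(1+30, 5+25, 5+21, …, 30+1, 24+0) = 31
R[11] = max(1+31, 5+30, 5+25, …, 24+1, 25+0) = 35
R[12] = max(1+35, 5+31, 5+30, …, 25+1, 21+0) = 40
R[13] = max(1+40, 5+35, 5+31, …, 21+1, 36+0) = 41
One optimal cutting: 6 + 6 + 1 → ₹20 + ₹20 + ₹1 = ₹41.

41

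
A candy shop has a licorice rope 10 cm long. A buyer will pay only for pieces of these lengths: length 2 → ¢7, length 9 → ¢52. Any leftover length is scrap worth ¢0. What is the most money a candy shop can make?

Build f[k] bottom-up: f[k] = max over allowed piece i of (p[i] + f[k−i]).
f[1] = 0
f[2] = 7
f[3] = 7
f[4] = 14  (first piece 2, then f[2]=7)
f[5] = 14
f[6] = 21  (first piece 2, then f[4]=14)
f[7] = 21
f[8] = 28  (first piece 2, then f[6]=21)
f[9] = max(7+21, 52+0) = 52
f[10] = max(7+28, 52+0) = 52
One optimal cutting: pieces 9 with 1 cm of scrap → ¢52.

52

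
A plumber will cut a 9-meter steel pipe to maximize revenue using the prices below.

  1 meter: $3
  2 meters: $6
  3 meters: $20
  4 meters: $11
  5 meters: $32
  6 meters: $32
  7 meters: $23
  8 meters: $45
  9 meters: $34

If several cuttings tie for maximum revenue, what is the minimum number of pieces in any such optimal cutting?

3

Consider every possible first cut. r[k] is the best of p[i]+r[k−i] over all sellable i≤k.
r[1] = 3
r[2] = 6  (first piece 1, then r[1]=3)
r[3] = 20
r[4] = 23  (first piece 1, then r[3]=20)
r[5] = 32
r[6] = 40  (first piece 3, then r[3]=20)
r[7] = 43  (first piece 1, then r[6]=40)
r[8] = 52  (first piece 3, then r[5]=32)
r[9] = 60  (first piece 3, then r[6]=40)
Maximum revenue is $60.
Now minimize piece count subject to staying optimal: for each k, pieces[k] = 1 + min over i with p[i]+r[k−i]=r[k] of pieces[k−i].
pieces[6] = 2
pieces[7] = 3
pieces[8] = 2
pieces[9] = 3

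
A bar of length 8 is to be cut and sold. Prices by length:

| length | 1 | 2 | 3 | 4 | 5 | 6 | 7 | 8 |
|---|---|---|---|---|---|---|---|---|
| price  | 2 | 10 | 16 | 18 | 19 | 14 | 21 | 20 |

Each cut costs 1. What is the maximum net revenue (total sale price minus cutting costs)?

40

Build net[k] bottom-up: net[k] = max over allowed piece i of (p[i] + net[k−i]) − 1 per cut.
net[1] = 2
net[2] = max(2+2-1, 10+0) = 10
net[3] = max(2+10-1, 10+2-1, 16+0) = 16
net[4] = max(2+16-1, 10+10-1, 16+2-1, 18+0) = 19
net[5] = max(2+19-1, 10+16-1, 16+10-1, 18+2-1, 19+0) = 25
net[6] = max(2+25-1, 10+19-1, 16+16-1, 18+10-1, 19+2-1, 14+0) = 31
net[7] = max(2+31-1, 10+25-1, 16+19-1, …, 14+2-1, 21+0) = 34
net[8] = max(2+34-1, 10+31-1, 16+25-1, …, 21+2-1, 20+0) = 40
One optimal plan: pieces 3 + 3 + 2 (2 cuts) → 42 − 2 = 40.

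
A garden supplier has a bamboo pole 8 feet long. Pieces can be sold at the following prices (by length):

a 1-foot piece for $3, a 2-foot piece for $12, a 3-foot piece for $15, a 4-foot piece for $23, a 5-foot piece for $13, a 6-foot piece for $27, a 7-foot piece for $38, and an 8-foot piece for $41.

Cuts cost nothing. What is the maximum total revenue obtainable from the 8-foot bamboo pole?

Let v[k] be the best obtainable value from length k. For each k, try every first piece i and keep the best of price[i] + v[k−i].
v[1] = 3
v[2] = 12
v[3] = 15  (first piece 1, then v[2]=12)
v[4] = 24  (first piece 2, then v[2]=12)
v[5] = 27  (first piece 1, then v[4]=24)
v[6] = 36  (first piece 2, then v[4]=24)
v[7] = 39  (first piece 1, then v[6]=36)
v[8] = 48  (first piece 2, then v[6]=36)
One optimal cutting: 2 + 2 + 2 + 2 → $12 + $12 + $12 + $12 = $48.

48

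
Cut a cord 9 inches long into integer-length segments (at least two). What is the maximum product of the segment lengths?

27

Fill m[k] for k=2..9: at each k try every first piece i and multiply by the better of (k−i) uncut or m[k−i].
Small cases: m[2]=1.
m[3] = 1×max(2,1) = 1×2 = 2
m[4] = 2×max(2,1) = 2×2 = 4
m[5] = 2×max(3,2) = 2×3 = 6
m[6] = 3×max(3,2) = 3×3 = 9
m[7] = 2×max(5,6) = 2×6 = 12
m[8] = 2×max(6,9) = 2×9 = 18
m[9] = 3×max(6,9) = 3×9 = 27
One optimal split: 3 + 3 + 3; product 3×3×3 = 27.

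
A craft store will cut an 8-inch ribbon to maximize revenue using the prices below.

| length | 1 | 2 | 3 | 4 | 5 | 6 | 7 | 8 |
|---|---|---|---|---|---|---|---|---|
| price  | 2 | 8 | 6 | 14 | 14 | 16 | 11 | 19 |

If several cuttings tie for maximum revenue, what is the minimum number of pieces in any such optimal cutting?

Build r[k] bottom-up: r[k] = max over allowed piece i of (p[i] + r[k−i]).
r[1] = 2
r[2] = 8
r[3] = 10  (first piece 1, then r[2]=8)
r[4] = 16  (first piece 2, then r[2]=8)
r[5] = 18  (first piece 1, then r[4]=16)
r[6] = 24  (first piece 2, then r[4]=16)
r[7] = 26  (first piece 1, then r[6]=24)
r[8] = 32  (first piece 2, then r[6]=24)
Maximum revenue is ¢32.
Now minimize piece count subject to staying optimal: for each k, pieces[k] = 1 + min over i with p[i]+r[k−i]=r[k] of pieces[k−i].
pieces[5] = 3
pieces[6] = 3
pieces[7] = 4
pieces[8] = 4

4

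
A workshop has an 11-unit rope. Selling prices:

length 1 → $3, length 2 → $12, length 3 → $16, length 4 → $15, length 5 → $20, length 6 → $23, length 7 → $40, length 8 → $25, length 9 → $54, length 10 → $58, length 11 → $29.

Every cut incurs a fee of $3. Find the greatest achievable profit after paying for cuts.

63

Consider every possible first cut. net[k] is the best of p[i]+net[k−i] over all sellable i≤k, charging 3 whenever i<k.
net[1] = 3
net[2] = max(3+3-3, 12+0) = 12
net[3] = max(3+12-3, 12+3-3, 16+0) = 16
net[4] = max(3+16-3, 12+12-3, 16+3-3, 15+0) = 21
net[5] = max(3+21-3, 12+16-3, 16+12-3, 15+3-3, 20+0) = 25
net[6] = max(3+25-3, 12+21-3, 16+16-3, 15+12-3, 20+3-3, 23+0) = 30
net[7] = max(3+30-3, 12+25-3, 16+21-3, …, 23+3-3, 40+0) = 40
net[8] = max(3+40-3, 12+30-3, 16+25-3, …, 40+3-3, 25+0) = 40
net[9] = max(3+40-3, 12+40-3, 16+30-3, …, 25+3-3, 54+0) = 54
net[10] = max(3+54-3, 12+40-3, 16+40-3, …, 54+3-3, 58+0) = 58
net[11] = max(3+58-3, 12+54-3, 16+40-3, …, 58+3-3, 29+0) = 63
One optimal plan: pieces 9 + 2 (1 cut) → $66 − $3 = $63.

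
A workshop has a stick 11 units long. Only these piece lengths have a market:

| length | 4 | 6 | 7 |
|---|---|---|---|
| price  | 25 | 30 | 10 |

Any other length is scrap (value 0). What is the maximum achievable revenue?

55

Consider every possible first cut. r[k] is the best of p[i]+r[k−i] over all sellable i≤k.
r[1] = 0
r[2] = 0
r[3] = 0
r[4] = 25
r[5] = 25
r[6] = 30
r[7] = 30
r[8] = 50  (first piece 4, then r[4]=25)
r[9] = 50
r[10] = 55  (first piece 4, then r[6]=30)
r[11] = 55
One optimal cutting: pieces 6 + 4 with 1 unit of scrap → 55.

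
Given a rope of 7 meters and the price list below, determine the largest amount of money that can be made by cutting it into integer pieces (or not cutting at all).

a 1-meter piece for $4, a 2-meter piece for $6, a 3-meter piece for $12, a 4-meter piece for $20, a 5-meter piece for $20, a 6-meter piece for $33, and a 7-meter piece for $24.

Build v[k] bottom-up: v[k] = max over allowed piece i of (p[i] + v[k−i]).
v[1] = 4
v[2] = 8  (first piece 1, then v[1]=4)
v[3] = 12  (first piece 1, then v[2]=8)
v[4] = 20
v[5] = 24  (first piece 1, then v[4]=20)
v[6] = 33
v[7] = 37  (first piece 1, then v[6]=33)
One optimal cutting: 6 + 1 → $33 + $4 = $37.

37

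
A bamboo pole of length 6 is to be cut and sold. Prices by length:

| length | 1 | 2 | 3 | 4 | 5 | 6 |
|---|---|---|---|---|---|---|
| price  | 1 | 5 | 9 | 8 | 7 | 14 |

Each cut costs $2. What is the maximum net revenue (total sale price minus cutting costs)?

16

Build r[k] bottom-up: r[k] = max over allowed piece i of (p[i] + r[k−i]) − 2 per cut.
r[1] = 1
r[2] = 5
r[3] = 9
r[4] = 8  (first piece 1, then r[3]=9)
r[5] = 12  (first piece 2, then r[3]=9)
r[6] = 16  (first piece 3, then r[3]=9)
One optimal plan: pieces 3 + 3 (1 cut) → $18 − $2 = $16.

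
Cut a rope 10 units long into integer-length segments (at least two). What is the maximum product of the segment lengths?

Define m[k] = max over 1≤i<k of i · max(k−i, m[k−i]); the inner max lets the remainder stay uncut if that's better.
Small cases: m[2]=1, m[3]=2.
m[4] = max(1*3, 2*2, 3*1) = 4
m[5] = max(1*4, 2*3, 3*2, 4*1) = 6
m[6] = max(1*6, 2*4, 3*3, 4*2, 5*1) = 9
m[7] = max(1*9, 2*6, 3*4, 4*3, 5*2, 6*1) = 12
m[8] = max(1*12, 2*9, 3*6, …, 6*2, 7*1) = 18
m[9] = max(1*18, 2*12, 3*9, …, 7*2, 8*1) = 27
m[10] = max(1*27, 2*18, 3*12, …, 8*2, 9*1) = 36
One optimal split: 3 + 3 + 2 + 2; product 3*3*2*2 = 36.

36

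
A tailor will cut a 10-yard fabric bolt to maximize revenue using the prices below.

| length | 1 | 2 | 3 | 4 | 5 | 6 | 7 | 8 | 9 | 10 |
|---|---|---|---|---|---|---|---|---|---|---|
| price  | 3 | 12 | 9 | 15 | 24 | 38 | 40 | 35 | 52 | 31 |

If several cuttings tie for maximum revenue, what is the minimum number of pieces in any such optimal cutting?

3

Let r[k] be the best obtainable value from length k. For each k, try every first piece i and keep the best of price[i] + r[k−i].
r[1] = 3
r[2] = max(3+3, 12+0) = 12
r[3] = max(3+12, 12+3, 9+0) = 15
r[4] = max(3+15, 12+12, 9+3, 15+0) = 24
r[5] = max(3+24, 12+15, 9+12, 15+3, 24+0) = 27
r[6] = max(3+27, 12+24, 9+15, 15+12, 24+3, 38+0) = 38
r[7] = max(3+38, 12+27, 9+24, …, 38+3, 40+0) = 41
r[8] = max(3+41, 12+38, 9+27, …, 40+3, 35+0) = 50
r[9] = max(3+50, 12+41, 9+38, …, 35+3, 52+0) = 53
r[10] = max(3+53, 12+50, 9+41, …, 52+3, 31+0) = 62
Maximum revenue is $62.
Now minimize piece count subject to staying optimal: for each k, pieces[k] = 1 + min over i with p[i]+r[k−i]=r[k] of pieces[k−i].
pieces[7] = 2
pieces[8] = 2
pieces[9] = 3
pieces[10] = 3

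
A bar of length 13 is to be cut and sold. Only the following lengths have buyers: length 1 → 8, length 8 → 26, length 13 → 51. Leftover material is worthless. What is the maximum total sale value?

104

Let r[k] be the best obtainable value from length k. For each k, try every first piece i and keep the best of price[i] + r[k−i].
r[1] = 8
r[2] = 16  (first piece 1, then r[1]=8)
r[3] = 24  (first piece 1, then r[2]=16)
r[4] = 32  (first piece 1, then r[3]=24)
r[5] = 40  (first piece 1, then r[4]=32)
r[6] = 48  (first piece 1, then r[5]=40)
r[7] = 56  (first piece 1, then r[6]=48)
r[8] = 64  (first piece 1, then r[7]=56)
r[9] = 72  (first piece 1, then r[8]=64)
r[10] = 80  (first piece 1, then r[9]=72)
r[11] = 88  (first piece 1, then r[10]=80)
r[12] = 96  (first piece 1, then r[11]=88)
r[13] = 104  (first piece 1, then r[12]=96)
One optimal cutting: 1 + 1 + 1 + 1 + 1 + 1 + 1 + 1 + 1 + 1 + 1 + 1 + 1 → 104.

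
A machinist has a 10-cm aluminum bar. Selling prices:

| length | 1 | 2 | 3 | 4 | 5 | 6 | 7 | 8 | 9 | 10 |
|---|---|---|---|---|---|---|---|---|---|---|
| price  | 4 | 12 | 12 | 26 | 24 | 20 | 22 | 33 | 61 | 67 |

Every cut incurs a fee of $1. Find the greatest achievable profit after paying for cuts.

Let net[k] be the best obtainable value from length k. For each k, try every first piece i and keep the best of price[i] + net[k−i] minus the 1 cut fee when i<k.
net[1] = 4
net[2] = max(4+4-1, 12+0) = 12
net[3] = max(4+12-1, 12+4-1, 12+0) = 15
net[4] = max(4+15-1, 12+12-1, 12+4-1, 26+0) = 26
net[5] = max(4+26-1, 12+15-1, 12+12-1, 26+4-1, 24+0) = 29
net[6] = max(4+29-1, 12+26-1, 12+15-1, 26+12-1, 24+4-1, 20+0) = 37
net[7] = max(4+37-1, 12+29-1, 12+26-1, …, 20+4-1, 22+0) = 40
net[8] = max(4+40-1, 12+37-1, 12+29-1, …, 22+4-1, 33+0) = 51
net[9] = max(4+51-1, 12+40-1, 12+37-1, …, 33+4-1, 61+0) = 61
net[10] = max(4+61-1, 12+51-1, 12+40-1, …, 61+4-1, 67+0) = 67
Best is to make no cuts and sell whole for $67.

67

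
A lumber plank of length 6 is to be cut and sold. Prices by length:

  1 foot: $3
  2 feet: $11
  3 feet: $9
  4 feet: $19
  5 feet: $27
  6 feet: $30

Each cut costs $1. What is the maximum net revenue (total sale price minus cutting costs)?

31

Let net[k] be the best obtainable value from length k. For each k, try every first piece i and keep the best of price[i] + net[k−i] minus the 1 cut fee when i<k.
net[1] = 3
net[2] = 11
net[3] = 13  (first piece 1, then net[2]=11)
net[4] = 21  (first piece 2, then net[2]=11)
net[5] = 27
net[6] = 31  (first piece 2, then net[4]=21)
One optimal plan: pieces 2 + 2 + 2 (2 cuts) → $33 − $2 = $31.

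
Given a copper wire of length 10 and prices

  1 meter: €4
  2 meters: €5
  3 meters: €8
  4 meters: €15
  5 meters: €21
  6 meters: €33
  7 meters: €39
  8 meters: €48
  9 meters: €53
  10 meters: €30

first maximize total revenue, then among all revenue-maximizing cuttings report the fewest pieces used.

Let r[k] be the best obtainable value from length k. For each k, try every first piece i and keep the best of price[i] + r[k−i].
r[1] = 4
r[2] = max(4+4, 5+0) = 8
r[3] = max(4+8, 5+4, 8+0) = 12
r[4] = max(4+12, 5+8, 8+4, 15+0) = 16
r[5] = max(4+16, 5+12, 8+8, 15+4, 21+0) = 21
r[6] = max(4+21, 5+16, 8+12, 15+8, 21+4, 33+0) = 33
r[7] = max(4+33, 5+21, 8+16, …, 33+4, 39+0) = 39
r[8] = max(4+39, 5+33, 8+21, …, 39+4, 48+0) = 48
r[9] = max(4+48, 5+39, 8+33, …, 48+4, 53+0) = 53
r[10] = max(4+53, 5+48, 8+39, …, 53+4, 30+0) = 57
Maximum revenue is €57.
Now minimize piece count subject to staying optimal: for each k, pieces[k] = 1 + min over i with p[i]+r[k−i]=r[k] of pieces[k−i].
pieces[7] = 1
pieces[8] = 1
pieces[9] = 1
pieces[10] = 2

2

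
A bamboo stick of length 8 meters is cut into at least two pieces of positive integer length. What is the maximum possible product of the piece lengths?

Fill m[k] for k=2..8: at each k try every first piece i and multiply by the better of (k−i) uncut or m[k−i].
m[2] = 1×max(1,0) = 1×1 = 1
m[3] = max(1×2, 2×1) = 2
m[4] = max(1×3, 2×2, 3×1) = 4
m[5] = max(1×4, 2×3, 3×2, 4×1) = 6
m[6] = max(1×6, 2×4, 3×3, 4×2, 5×1) = 9
m[7] = max(1×9, 2×6, 3×4, 4×3, 5×2, 6×1) = 12
m[8] = max(1×12, 2×9, 3×6, …, 6×2, 7×1) = 18
One optimal split: 3 + 3 + 2; product 3×3×2 = 18.

18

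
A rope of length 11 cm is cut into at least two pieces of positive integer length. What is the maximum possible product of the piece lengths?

Let P[k] be the best product for length k (with at least one cut). For each first piece i, the rest contributes max(k−i, P[k−i]).
P[2] = 1×max(1,0) = 1×1 = 1
P[3] = max(1×2, 2×1) = 2
P[4] = max(1×3, 2×2, 3×1) = 4
P[5] = max(1×4, 2×3, 3×2, 4×1) = 6
P[6] = max(1×6, 2×4, 3×3, 4×2, 5×1) = 9
P[7] = max(1×9, 2×6, 3×4, 4×3, 5×2, 6×1) = 12
P[8] = max(1×12, 2×9, 3×6, …, 6×2, 7×1) = 18
P[9] = max(1×18, 2×12, 3×9, …, 7×2, 8×1) = 27
P[10] = max(1×27, 2×18, 3×12, …, 8×2, 9×1) = 36
P[11] = max(1×36, 2×27, 3×18, …, 9×2, 10×1) = 54
One optimal split: 3 + 3 + 3 + 2; product 3×3×3×2 = 54.

54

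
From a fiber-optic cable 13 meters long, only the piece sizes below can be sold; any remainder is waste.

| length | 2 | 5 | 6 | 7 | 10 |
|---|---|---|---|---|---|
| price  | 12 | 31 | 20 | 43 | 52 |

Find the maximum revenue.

Consider every possible first cut. best[k] is the best of p[i]+best[k−i] over all sellable i≤k.
best[1] = 0
best[2] = 12
best[3] = 12
best[4] = 24  (first piece 2, then best[2]=12)
best[5] = 31
best[6] = 36  (first piece 2, then best[4]=24)
best[7] = 43  (first piece 2, then best[5]=31)
best[8] = 48  (first piece 2, then best[6]=36)
best[9] = 55  (first piece 2, then best[7]=43)
best[10] = 62  (first piece 5, then best[5]=31)
best[11] = 67  (first piece 2, then best[9]=55)
best[12] = 74  (first piece 2, then best[10]=62)
best[13] = 79  (first piece 2, then best[11]=67)
One optimal cutting: 5 + 2 + 2 + 2 + 2 → $79.

79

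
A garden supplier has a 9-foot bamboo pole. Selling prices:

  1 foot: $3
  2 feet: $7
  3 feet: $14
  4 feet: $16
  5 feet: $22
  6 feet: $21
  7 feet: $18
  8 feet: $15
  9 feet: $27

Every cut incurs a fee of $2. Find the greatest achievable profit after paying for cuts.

Consider every possible first cut. r[k] is the best of p[i]+r[k−i] over all sellable i≤k, charging 2 whenever i<k.
r[1] = 3
r[2] = 7
r[3] = 14
r[4] = 16
r[5] = 22
r[6] = 26  (first piece 3, then r[3]=14)
r[7] = 28  (first piece 3, then r[4]=16)
r[8] = 34  (first piece 3, then r[5]=22)
r[9] = 38  (first piece 3, then r[6]=26)
One optimal plan: pieces 3 + 3 + 3 (2 cuts) → $42 − $4 = $38.

38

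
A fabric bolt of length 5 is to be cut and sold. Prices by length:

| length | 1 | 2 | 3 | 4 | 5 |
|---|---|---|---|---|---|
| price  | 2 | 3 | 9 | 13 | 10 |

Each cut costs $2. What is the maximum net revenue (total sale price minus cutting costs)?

Let v[k] be the best obtainable value from length k. For each k, try every first piece i and keep the best of price[i] + v[k−i] minus the 2 cut fee when i<k.
v[1] = 2
v[2] = 3
v[3] = 9
v[4] = 13
v[5] = 13  (first piece 1, then v[4]=13)
One optimal plan: pieces 4 + 1 (1 cut) → $15 − $2 = $13.

13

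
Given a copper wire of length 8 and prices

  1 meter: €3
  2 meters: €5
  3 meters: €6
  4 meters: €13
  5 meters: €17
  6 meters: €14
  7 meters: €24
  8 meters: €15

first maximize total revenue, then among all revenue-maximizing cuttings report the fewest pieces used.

2

Consider every possible first cut. r[k] is the best of p[i]+r[k−i] over all sellable i≤k.
r[1] = 3
r[2] = 6  (first piece 1, then r[1]=3)
r[3] = 9  (first piece 1, then r[2]=6)
r[4] = 13
r[5] = 17
r[6] = 20  (first piece 1, then r[5]=17)
r[7] = 24
r[8] = 27  (first piece 1, then r[7]=24)
Maximum revenue is €27.
Now minimize piece count subject to staying optimal: for each k, pieces[k] = 1 + min over i with p[i]+r[k−i]=r[k] of pieces[k−i].
pieces[5] = 1
pieces[6] = 2
pieces[7] = 1
pieces[8] = 2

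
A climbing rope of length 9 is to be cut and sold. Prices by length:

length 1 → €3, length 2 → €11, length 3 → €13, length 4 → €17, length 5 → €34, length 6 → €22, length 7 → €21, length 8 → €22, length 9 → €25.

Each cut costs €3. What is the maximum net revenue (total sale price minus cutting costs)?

50

Consider every possible first cut. v[k] is the best of p[i]+v[k−i] over all sellable i≤k, charging 3 whenever i<k.
v[1] = 3
v[2] = 11
v[3] = 13
v[4] = 19  (first piece 2, then v[2]=11)
v[5] = 34
v[6] = 34  (first piece 1, then v[5]=34)
v[7] = 42  (first piece 2, then v[5]=34)
v[8] = 44  (first piece 3, then v[5]=34)
v[9] = 50  (first piece 2, then v[7]=42)
One optimal plan: pieces 5 + 2 + 2 (2 cuts) → €56 − €6 = €50.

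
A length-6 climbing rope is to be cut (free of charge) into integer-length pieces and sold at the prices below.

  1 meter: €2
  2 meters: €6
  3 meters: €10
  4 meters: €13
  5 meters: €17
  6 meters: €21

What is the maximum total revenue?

Let r[k] be the best obtainable value from length k. For each k, try every first piece i and keep the best of price[i] + r[k−i].
r[1] = 2
r[2] = 6
r[3] = 10
r[4] = 13
r[5] = 17
r[6] = 21
Best is to sell the whole 6-meter piece uncut for €21.

21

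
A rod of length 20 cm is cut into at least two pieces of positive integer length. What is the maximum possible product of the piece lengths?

1458

Let g[k] be the best product for length k (with at least one cut). For each first piece i, the rest contributes max(k−i, g[k−i]).
g[2] = 1·max(1,0) = 1·1 = 1
g[3] = 1·max(2,1) = 1·2 = 2
g[4] = 2·max(2,1) = 2·2 = 4
g[5] = 2·max(3,2) = 2·3 = 6
g[6] = 3·max(3,2) = 3·3 = 9
g[7] = 2·max(5,6) = 2·6 = 12
g[8] = 2·max(6,9) = 2·9 = 18
g[9] = 3·max(6,9) = 3·9 = 27
g[10] = 2·max(8,18) = 2·18 = 36
g[11] = 2·max(9,27) = 2·27 = 54
g[12] = 3·max(9,27) = 3·27 = 81
g[13] = 2·max(11,54) = 2·54 = 108
g[14] = 2·max(12,81) = 2·81 = 162
g[15] = 3·max(12,81) = 3·81 = 243
g[16] = 2·max(14,162) = 2·162 = 324
g[17] = 2·max(15,243) = 2·243 = 486
g[18] = 3·max(15,243) = 3·243 = 729
g[19] = 2·max(17,486) = 2·486 = 972
g[20] = 2·max(18,729) = 2·729 = 1458
One optimal split: 3 + 3 + 3 + 3 + 3 + 3 + 2; product 3·3·3·3·3·3·2 = 1458.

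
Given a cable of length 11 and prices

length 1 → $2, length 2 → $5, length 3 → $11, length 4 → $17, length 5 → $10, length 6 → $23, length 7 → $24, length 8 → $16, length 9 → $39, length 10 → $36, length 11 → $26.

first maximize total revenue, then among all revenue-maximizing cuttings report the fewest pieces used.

Build r[k] bottom-up: r[k] = max over allowed piece i of (p[i] + r[k−i]).
r[1] = 2
r[2] = max(2+2, 5+0) = 5
r[3] = max(2+5, 5+2, 11+0) = 11
r[4] = max(2+11, 5+5, 11+2, 17+0) = 17
r[5] = max(2+17, 5+11, 11+5, 17+2, 10+0) = 19
r[6] = max(2+19, 5+17, 11+11, 17+5, 10+2, 23+0) = 23
r[7] = max(2+23, 5+19, 11+17, …, 23+2, 24+0) = 28
r[8] = max(2+28, 5+23, 11+19, …, 24+2, 16+0) = 34
r[9] = max(2+34, 5+28, 11+23, …, 16+2, 39+0) = 39
r[10] = max(2+39, 5+34, 11+28, …, 39+2, 36+0) = 41
r[11] = max(2+41, 5+39, 11+34, …, 36+2, 26+0) = 45
Maximum revenue is $45.
Now minimize piece count subject to staying optimal: for each k, pieces[k] = 1 + min over i with p[i]+r[k−i]=r[k] of pieces[k−i].
pieces[8] = 2
pieces[9] = 1
pieces[10] = 2
pieces[11] = 3

3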